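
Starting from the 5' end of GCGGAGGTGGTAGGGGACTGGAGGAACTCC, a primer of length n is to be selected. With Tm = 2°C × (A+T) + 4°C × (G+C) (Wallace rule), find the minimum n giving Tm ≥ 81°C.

n = 24

First 23 bases: GCGGAGGTGGTAGGGGACTGGAG → Tm = 78°C (< 81°C)
First 24 bases: GCGGAGGTGGTAGGGGACTGGAGG → Tm = 82°C (≥ 81°C)
Each additional base adds 2°C (A/T) or 4°C (G/C), so Tm is non-decreasing in n; n = 24 is the first length to reach 81°C.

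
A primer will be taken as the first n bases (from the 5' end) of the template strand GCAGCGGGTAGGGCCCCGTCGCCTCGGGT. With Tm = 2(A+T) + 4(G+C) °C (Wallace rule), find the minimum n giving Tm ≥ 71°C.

First 19 bases: GCAGCGGGTAGGGCCCCGT → Tm = 68°C (< 71°C)
First 20 bases: GCAGCGGGTAGGGCCCCGTC → Tm = 72°C (≥ 71°C)
Since every base adds ≥2°C, Tm only increases with n, so the threshold is first crossed at n = 20.

n = 20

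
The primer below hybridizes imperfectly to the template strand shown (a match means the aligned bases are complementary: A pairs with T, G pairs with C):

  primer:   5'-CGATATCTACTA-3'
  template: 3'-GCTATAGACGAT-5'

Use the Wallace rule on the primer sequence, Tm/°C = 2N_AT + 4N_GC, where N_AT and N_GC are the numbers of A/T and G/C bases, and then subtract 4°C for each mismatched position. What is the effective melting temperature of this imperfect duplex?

Primer base counts: A=4, T=4, G=1, C=3 → A+T=8, G+C=4
Perfect-match Tm = 2(8) + 4(4) = 16 + 16 = 32°C
Mismatches (positions where the bases are not complementary): 1 (at position 9)
Effective Tm = 32 − 1×4 = 32 − 4 = 28°C

28°C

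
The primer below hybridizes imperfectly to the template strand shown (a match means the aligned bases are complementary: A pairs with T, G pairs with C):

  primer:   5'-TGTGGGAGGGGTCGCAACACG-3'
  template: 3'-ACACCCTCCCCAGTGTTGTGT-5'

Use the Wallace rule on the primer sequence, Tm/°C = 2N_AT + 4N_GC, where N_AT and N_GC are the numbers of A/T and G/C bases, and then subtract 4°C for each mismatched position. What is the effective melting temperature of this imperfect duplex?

62°C

Primer base counts: A=4, T=3, G=10, C=4 → A+T=7, G+C=14
Perfect-match Tm = 2(7) + 4(14) = 14 + 56 = 70°C
Mismatches (positions where the bases are not complementary): 2 (at positions 14, 21)
Effective Tm = 70 − 2×4 = 70 − 8 = 62°C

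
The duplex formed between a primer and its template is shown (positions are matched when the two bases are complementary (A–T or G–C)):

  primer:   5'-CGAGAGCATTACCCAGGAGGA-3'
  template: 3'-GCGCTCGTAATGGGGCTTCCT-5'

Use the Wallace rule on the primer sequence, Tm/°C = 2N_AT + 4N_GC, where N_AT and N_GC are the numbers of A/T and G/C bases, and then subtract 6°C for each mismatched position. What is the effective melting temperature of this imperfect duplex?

48°C

Primer base counts: A=7, T=2, G=7, C=5 → A+T=9, G+C=12
Perfect-match Tm = 2(9) + 4(12) = 18 + 48 = 66°C
Mismatches (positions where the bases are not complementary): 3 (at positions 3, 15, 17)
Effective Tm = 66 − 3×6 = 66 − 18 = 48°C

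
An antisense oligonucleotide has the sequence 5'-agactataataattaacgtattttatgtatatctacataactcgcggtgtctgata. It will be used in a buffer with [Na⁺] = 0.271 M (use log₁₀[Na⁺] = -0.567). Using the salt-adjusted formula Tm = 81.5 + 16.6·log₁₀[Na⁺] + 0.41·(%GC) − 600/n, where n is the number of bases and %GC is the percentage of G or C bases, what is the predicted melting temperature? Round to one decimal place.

Length n = 56. Scanning the sequence gives A=19, T=21, C=8, G=8.
G+C = 16, so %GC = 16/56 × 100 = 28.571%
Salt term: 16.6 × (-0.567) = -9.412
GC term: 0.41 × 28.571 = 11.714; length term: −600/56 = −10.714
Tm = 81.5 + (-9.412) + 11.714 − 10.714 = 73.088 → 73.1°C

73.1°C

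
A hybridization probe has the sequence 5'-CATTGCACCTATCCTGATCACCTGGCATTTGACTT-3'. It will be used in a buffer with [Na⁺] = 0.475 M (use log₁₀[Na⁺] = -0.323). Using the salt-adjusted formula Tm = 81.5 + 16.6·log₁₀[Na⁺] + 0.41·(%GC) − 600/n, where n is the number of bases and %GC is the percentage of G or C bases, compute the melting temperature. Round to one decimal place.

Length n = 35. Base counts: C=11, T=12, G=5, A=7
G+C = 16, so %GC = 16/35 × 100 = 45.714%
Salt term: 16.6 × (-0.323) = -5.362
GC term: 0.41 × 45.714 = 18.743; length term: −600/35 = −17.143
Tm = 81.5 + (-5.362) + 18.743 − 17.143 = 77.738 → 77.7°C

77.7°C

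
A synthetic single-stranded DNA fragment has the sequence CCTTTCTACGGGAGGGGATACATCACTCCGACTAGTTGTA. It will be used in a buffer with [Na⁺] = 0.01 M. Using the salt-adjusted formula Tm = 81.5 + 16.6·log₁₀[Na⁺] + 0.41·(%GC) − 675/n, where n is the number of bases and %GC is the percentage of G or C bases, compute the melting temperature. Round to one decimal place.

51.9°C

Length n = 40. T=11, C=10, A=9, G=10
G+C = 20, so %GC = 20/40 × 100 = 50%
Salt term: 16.6 × (-2) = -33.2
GC term: 0.41 × 50 = 20.5; length term: −675/40 = −16.875
Tm = 81.5 + (-33.2) + 20.5 − 16.875 = 51.925 → 51.9°C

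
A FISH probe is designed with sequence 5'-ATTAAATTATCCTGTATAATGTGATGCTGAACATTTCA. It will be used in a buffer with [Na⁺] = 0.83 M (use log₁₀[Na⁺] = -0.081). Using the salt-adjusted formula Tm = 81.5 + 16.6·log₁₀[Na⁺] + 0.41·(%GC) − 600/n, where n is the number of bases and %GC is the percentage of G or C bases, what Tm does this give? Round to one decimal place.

Length n = 38. A=13, C=5, T=15, G=5
G+C = 10, so %GC = 10/38 × 100 = 26.316%
Salt term: 16.6 × (-0.081) = -1.345
GC term: 0.41 × 26.316 = 10.79; length term: −600/38 = −15.789
Tm = 81.5 + (-1.345) + 10.79 − 15.789 = 75.156 → 75.2°C

75.2°C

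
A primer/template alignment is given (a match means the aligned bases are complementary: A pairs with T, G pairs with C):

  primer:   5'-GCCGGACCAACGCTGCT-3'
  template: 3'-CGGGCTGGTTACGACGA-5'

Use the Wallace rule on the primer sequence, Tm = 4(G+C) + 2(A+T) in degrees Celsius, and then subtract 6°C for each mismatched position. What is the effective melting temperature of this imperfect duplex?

46°C

Primer base counts: A=3, T=2, G=5, C=7 → A+T=5, G+C=12
Perfect-match Tm = 2(5) + 4(12) = 10 + 48 = 58°C
Mismatches (positions where the bases are not complementary): 2 (at positions 4, 11)
Effective Tm = 58 − 2×6 = 58 − 12 = 46°C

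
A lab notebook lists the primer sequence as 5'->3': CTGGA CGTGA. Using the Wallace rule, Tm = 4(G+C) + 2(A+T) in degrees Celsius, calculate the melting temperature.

32°C

Base counts: G=4, A=2, T=2, C=2
So N_AT = 4 and N_GC = 6.
Tm = 4·6 + 2·4 = 24 + 8 = 32°C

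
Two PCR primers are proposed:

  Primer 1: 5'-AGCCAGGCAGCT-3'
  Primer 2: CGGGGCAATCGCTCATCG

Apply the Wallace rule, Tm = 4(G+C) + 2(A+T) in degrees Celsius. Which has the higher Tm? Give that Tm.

Primer 1: A+T=4, G+C=8 → Tm = 2(4)+4(8) = 40°C
Primer 2: A+T=6, G+C=12 → Tm = 2(6)+4(12) = 60°C
40°C vs 60°C → primer 2 is higher.

Primer 2, 60°C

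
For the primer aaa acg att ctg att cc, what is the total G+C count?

Counting bases: G=2, T=5, C=4, A=6
G+C = 2 + 4 = 6

6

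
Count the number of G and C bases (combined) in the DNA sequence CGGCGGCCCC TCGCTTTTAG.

Base counts: G=6, A=1, C=8, T=5
G+C = 6 + 8 = 14

14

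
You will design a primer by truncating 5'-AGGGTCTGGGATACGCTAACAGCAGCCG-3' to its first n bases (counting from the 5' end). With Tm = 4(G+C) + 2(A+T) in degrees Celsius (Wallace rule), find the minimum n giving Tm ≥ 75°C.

n = 25

First 24 bases: AGGGTCTGGGATACGCTAACAGCA → Tm = 74°C (< 75°C)
First 25 bases: AGGGTCTGGGATACGCTAACAGCAG → Tm = 78°C (≥ 75°C)
Since every base adds ≥2°C, Tm only increases with n, so the threshold is first crossed at n = 25.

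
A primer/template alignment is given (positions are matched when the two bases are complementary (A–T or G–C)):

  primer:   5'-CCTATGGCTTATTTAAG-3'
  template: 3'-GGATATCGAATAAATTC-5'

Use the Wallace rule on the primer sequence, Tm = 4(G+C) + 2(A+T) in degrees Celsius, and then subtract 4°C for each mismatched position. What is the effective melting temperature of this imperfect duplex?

Primer base counts: A=4, T=7, G=3, C=3 → A+T=11, G+C=6
Perfect-match Tm = 2(11) + 4(6) = 22 + 24 = 46°C
Mismatches (positions where the bases are not complementary): 1 (at position 6)
Effective Tm = 46 − 1×4 = 46 − 4 = 42°C

42°C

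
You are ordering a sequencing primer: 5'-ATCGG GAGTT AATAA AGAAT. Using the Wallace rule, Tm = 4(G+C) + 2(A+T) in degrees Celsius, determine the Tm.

52°C

Counting bases: G=5, C=1, A=9, T=5
So N_AT = 14 and N_GC = 6.
Tm = 2×14 + 4×6 = 52°C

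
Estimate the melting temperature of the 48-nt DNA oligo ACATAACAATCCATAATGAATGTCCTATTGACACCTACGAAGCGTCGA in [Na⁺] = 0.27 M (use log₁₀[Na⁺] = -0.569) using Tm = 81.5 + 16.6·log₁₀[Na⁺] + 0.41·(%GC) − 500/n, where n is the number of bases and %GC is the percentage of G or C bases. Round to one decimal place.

77.9°C

Length n = 48. Scanning the sequence gives C=12, T=11, A=18, G=7.
G+C = 19, so %GC = 19/48 × 100 = 39.583%
Salt term: 16.6 × (-0.569) = -9.445
GC term: 0.41 × 39.583 = 16.229; length term: −500/48 = −10.417
Tm = 81.5 + (-9.445) + 16.229 − 10.417 = 77.867 → 77.9°C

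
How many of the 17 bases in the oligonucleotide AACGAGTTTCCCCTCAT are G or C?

8

Counting bases: T=5, A=4, G=2, C=6
Total G or C: 2 + 6 = 8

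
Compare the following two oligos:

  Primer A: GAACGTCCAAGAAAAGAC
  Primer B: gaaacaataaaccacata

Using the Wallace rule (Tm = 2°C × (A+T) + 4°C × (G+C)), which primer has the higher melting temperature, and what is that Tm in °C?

Primer A, 52°C

Primer A: A+T=10, G+C=8 → Tm = 2(10)+4(8) = 52°C
Primer B: A+T=13, G+C=5 → Tm = 2(13)+4(5) = 46°C
52°C vs 46°C → primer A is higher.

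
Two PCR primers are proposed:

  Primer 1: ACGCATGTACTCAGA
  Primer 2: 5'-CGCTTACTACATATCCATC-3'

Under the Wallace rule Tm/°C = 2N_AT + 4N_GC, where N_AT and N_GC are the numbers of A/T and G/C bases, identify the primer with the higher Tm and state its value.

Primer 2, 54°C

Primer 1: A+T=8, G+C=7 → Tm = 2(8)+4(7) = 44°C
Primer 2: A+T=11, G+C=8 → Tm = 2(11)+4(8) = 54°C
44°C vs 54°C → primer 2 is higher.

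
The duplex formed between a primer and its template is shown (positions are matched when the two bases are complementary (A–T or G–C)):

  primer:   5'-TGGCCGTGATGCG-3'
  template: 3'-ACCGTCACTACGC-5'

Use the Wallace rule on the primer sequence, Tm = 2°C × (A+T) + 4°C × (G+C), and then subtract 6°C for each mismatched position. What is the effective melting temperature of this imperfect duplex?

38°C

Primer base counts: A=1, T=3, G=6, C=3 → A+T=4, G+C=9
Perfect-match Tm = 2(4) + 4(9) = 8 + 36 = 44°C
Mismatches (positions where the bases are not complementary): 1 (at position 5)
Effective Tm = 44 − 1×6 = 44 − 6 = 38°C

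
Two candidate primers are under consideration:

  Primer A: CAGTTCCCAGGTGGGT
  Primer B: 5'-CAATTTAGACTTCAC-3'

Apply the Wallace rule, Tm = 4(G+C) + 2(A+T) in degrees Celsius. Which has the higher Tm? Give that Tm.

Primer A, 52°C

Primer A: A+T=6, G+C=10 → Tm = 2(6)+4(10) = 52°C
Primer B: A+T=10, G+C=5 → Tm = 2(10)+4(5) = 40°C
52°C vs 40°C → primer A is higher.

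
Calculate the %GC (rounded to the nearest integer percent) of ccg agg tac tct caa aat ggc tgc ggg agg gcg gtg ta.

61%

Scanning the sequence gives C=8, G=15, T=7, A=8.
G+C = 15 + 8 = 23 out of 38 bases
%GC = 23/38 × 100 = 60.53% ≈ 61%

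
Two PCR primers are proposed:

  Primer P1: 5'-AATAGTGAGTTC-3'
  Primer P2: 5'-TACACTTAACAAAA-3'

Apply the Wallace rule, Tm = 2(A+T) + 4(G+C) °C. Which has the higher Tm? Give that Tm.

Primer P1: A+T=8, G+C=4 → Tm = 2(8)+4(4) = 32°C
Primer P2: A+T=11, G+C=3 → Tm = 2(11)+4(3) = 34°C
32°C vs 34°C → primer P2 is higher.

Primer P2, 34°C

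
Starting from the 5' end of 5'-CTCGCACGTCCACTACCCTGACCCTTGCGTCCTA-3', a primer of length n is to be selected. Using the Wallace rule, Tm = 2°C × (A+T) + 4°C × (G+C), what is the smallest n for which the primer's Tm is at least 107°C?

n = 33

First 32 bases: CTCGCACGTCCACTACCCTGACCCTTGCGTCC → Tm = 106°C (< 107°C)
First 33 bases: CTCGCACGTCCACTACCCTGACCCTTGCGTCCT → Tm = 108°C (≥ 107°C)
Each additional base adds 2°C (A/T) or 4°C (G/C), so Tm is non-decreasing in n; n = 33 is the first length to reach 107°C.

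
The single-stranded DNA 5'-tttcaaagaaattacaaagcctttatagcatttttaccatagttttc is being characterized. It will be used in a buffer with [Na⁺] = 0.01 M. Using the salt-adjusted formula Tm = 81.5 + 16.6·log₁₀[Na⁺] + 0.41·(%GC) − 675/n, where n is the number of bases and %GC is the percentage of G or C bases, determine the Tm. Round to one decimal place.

Length n = 47. T=19, A=16, G=4, C=8
G+C = 12, so %GC = 12/47 × 100 = 25.532%
Salt term: 16.6 × (-2) = -33.2
GC term: 0.41 × 25.532 = 10.468; length term: −675/47 = −14.362
Tm = 81.5 + (-33.2) + 10.468 − 14.362 = 44.406 → 44.4°C

44.4°C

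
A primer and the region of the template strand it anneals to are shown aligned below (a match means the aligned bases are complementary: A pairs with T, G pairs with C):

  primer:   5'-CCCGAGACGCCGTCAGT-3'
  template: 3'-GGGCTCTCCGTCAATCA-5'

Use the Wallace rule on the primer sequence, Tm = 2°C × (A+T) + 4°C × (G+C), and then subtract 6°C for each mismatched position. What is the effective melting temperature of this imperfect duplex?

40°C

Primer base counts: A=3, T=2, G=5, C=7 → A+T=5, G+C=12
Perfect-match Tm = 2(5) + 4(12) = 10 + 48 = 58°C
Mismatches (positions where the bases are not complementary): 3 (at positions 8, 11, 14)
Effective Tm = 58 − 3×6 = 58 − 18 = 40°C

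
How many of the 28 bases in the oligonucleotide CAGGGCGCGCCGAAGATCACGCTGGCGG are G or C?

T=2, G=12, A=5, C=9
Total G or C: 12 + 9 = 21

21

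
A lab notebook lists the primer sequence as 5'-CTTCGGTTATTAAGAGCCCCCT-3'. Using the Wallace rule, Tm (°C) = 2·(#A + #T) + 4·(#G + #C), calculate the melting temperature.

66°C

G=4, T=7, A=4, C=7
AT pairs contribute 11, GC pairs contribute 11.
Tm = 2(11) + 4(11) = 22 + 44 = 66°C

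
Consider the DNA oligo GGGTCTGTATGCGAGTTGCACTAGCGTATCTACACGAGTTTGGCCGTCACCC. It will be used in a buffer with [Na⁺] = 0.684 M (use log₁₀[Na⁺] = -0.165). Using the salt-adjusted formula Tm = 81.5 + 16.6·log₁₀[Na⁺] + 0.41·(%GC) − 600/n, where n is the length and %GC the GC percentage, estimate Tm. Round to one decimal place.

Length n = 52. Scanning the sequence gives A=9, T=14, G=15, C=14.
G+C = 29, so %GC = 29/52 × 100 = 55.769%
Salt term: 16.6 × (-0.165) = -2.739
GC term: 0.41 × 55.769 = 22.865; length term: −600/52 = −11.538
Tm = 81.5 + (-2.739) + 22.865 − 11.538 = 90.088 → 90.1°C

90.1°C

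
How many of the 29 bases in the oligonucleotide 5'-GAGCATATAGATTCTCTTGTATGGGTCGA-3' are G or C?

12

Scanning the sequence gives G=8, T=10, C=4, A=7.
Total G or C: 8 + 4 = 12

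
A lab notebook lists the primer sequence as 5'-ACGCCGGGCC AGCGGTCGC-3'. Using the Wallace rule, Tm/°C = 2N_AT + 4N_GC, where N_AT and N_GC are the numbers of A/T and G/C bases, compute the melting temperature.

Base counts: C=8, G=8, T=1, A=2
So N_AT = 3 and N_GC = 16.
Tm = 2(3) + 4(16) = 6 + 64 = 70°C

70°C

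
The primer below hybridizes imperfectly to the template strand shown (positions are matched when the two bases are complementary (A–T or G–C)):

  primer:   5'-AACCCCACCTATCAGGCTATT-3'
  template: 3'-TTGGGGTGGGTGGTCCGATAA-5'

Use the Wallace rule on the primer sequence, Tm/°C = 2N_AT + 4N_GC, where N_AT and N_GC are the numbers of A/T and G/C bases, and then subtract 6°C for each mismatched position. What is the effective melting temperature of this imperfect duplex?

50°C

Primer base counts: A=6, T=5, G=2, C=8 → A+T=11, G+C=10
Perfect-match Tm = 2(11) + 4(10) = 22 + 40 = 62°C
Mismatches (positions where the bases are not complementary): 2 (at positions 10, 12)
Effective Tm = 62 − 2×6 = 62 − 12 = 50°C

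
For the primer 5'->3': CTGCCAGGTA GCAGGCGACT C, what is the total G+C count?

14

Base counts: T=3, A=4, C=7, G=7
G+C = 7 + 7 = 14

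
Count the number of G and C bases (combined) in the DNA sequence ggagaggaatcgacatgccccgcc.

16

Base counts: G=8, C=8, A=6, T=2
Total G or C: 8 + 8 = 16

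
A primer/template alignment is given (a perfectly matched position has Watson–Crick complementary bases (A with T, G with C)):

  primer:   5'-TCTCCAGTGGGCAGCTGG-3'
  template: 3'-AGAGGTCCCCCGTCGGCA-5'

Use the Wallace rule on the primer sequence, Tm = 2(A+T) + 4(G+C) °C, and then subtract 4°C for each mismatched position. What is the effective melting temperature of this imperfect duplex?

Primer base counts: A=2, T=4, G=7, C=5 → A+T=6, G+C=12
Perfect-match Tm = 2(6) + 4(12) = 12 + 48 = 60°C
Mismatches (positions where the bases are not complementary): 3 (at positions 8, 16, 18)
Effective Tm = 60 − 3×4 = 60 − 12 = 48°C

48°C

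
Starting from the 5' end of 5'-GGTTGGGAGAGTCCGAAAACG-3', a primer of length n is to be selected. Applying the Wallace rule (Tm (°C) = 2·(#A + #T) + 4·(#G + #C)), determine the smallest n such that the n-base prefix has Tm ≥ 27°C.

n = 9

First 8 bases: GGTTGGGA → Tm = 26°C (< 27°C)
First 9 bases: GGTTGGGAG → Tm = 30°C (≥ 27°C)
Each additional base adds 2°C (A/T) or 4°C (G/C), so Tm is non-decreasing in n; n = 9 is the first length to reach 27°C.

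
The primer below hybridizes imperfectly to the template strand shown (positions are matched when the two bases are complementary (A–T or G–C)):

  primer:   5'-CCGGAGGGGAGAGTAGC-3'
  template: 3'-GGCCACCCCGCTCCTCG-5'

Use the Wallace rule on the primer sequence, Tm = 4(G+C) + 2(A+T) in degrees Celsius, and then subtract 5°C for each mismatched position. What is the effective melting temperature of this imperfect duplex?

43°C

Primer base counts: A=4, T=1, G=9, C=3 → A+T=5, G+C=12
Perfect-match Tm = 2(5) + 4(12) = 10 + 48 = 58°C
Mismatches (positions where the bases are not complementary): 3 (at positions 5, 10, 14)
Effective Tm = 58 − 3×5 = 58 − 15 = 43°C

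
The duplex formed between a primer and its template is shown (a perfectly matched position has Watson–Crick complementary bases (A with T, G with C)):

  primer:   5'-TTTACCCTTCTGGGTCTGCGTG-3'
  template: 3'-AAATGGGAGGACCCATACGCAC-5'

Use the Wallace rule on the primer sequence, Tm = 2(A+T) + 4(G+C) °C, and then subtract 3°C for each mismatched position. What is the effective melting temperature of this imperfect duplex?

62°C

Primer base counts: A=1, T=9, G=6, C=6 → A+T=10, G+C=12
Perfect-match Tm = 2(10) + 4(12) = 20 + 48 = 68°C
Mismatches (positions where the bases are not complementary): 2 (at positions 9, 16)
Effective Tm = 68 − 2×3 = 68 − 6 = 62°C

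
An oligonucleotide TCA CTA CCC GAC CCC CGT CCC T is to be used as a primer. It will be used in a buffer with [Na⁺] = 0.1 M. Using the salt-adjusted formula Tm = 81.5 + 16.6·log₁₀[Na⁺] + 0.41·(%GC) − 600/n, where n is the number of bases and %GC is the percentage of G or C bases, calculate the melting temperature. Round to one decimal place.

65.6°C

Length n = 22. Scanning the sequence gives T=4, G=2, C=13, A=3.
G+C = 15, so %GC = 15/22 × 100 = 68.182%
Salt term: 16.6 × (-1) = -16.6
GC term: 0.41 × 68.182 = 27.955; length term: −600/22 = −27.273
Tm = 81.5 + (-16.6) + 27.955 − 27.273 = 65.582 → 65.6°C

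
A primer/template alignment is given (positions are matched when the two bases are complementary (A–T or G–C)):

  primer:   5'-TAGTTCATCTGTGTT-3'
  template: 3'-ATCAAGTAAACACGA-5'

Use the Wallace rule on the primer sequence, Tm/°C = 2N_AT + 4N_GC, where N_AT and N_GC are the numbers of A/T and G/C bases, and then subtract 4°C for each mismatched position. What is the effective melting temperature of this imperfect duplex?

32°C

Primer base counts: A=2, T=8, G=3, C=2 → A+T=10, G+C=5
Perfect-match Tm = 2(10) + 4(5) = 20 + 20 = 40°C
Mismatches (positions where the bases are not complementary): 2 (at positions 9, 14)
Effective Tm = 40 − 2×4 = 40 − 8 = 32°C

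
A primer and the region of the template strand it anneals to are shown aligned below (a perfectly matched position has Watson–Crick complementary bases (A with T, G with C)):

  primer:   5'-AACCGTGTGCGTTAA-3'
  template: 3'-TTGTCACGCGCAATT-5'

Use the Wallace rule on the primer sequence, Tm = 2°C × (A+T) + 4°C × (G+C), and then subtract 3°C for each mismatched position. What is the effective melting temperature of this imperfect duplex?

38°C

Primer base counts: A=4, T=4, G=4, C=3 → A+T=8, G+C=7
Perfect-match Tm = 2(8) + 4(7) = 16 + 28 = 44°C
Mismatches (positions where the bases are not complementary): 2 (at positions 4, 8)
Effective Tm = 44 − 2×3 = 44 − 6 = 38°C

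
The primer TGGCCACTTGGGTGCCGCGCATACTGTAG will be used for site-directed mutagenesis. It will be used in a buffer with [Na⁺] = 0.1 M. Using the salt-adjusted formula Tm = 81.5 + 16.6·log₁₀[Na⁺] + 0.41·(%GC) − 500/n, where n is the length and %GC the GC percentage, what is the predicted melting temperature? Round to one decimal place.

Length n = 29. Counting bases: C=8, A=4, G=10, T=7
G+C = 18, so %GC = 18/29 × 100 = 62.069%
Salt term: 16.6 × (-1) = -16.6
GC term: 0.41 × 62.069 = 25.448; length term: −500/29 = −17.241
Tm = 81.5 + (-16.6) + 25.448 − 17.241 = 73.107 → 73.1°C

73.1°C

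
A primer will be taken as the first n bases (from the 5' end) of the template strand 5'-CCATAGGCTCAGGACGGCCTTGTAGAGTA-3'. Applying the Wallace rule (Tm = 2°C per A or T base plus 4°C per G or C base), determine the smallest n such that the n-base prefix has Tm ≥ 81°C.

First 25 bases: CCATAGGCTCAGGACGGCCTTGTAG → Tm = 80°C (< 81°C)
First 26 bases: CCATAGGCTCAGGACGGCCTTGTAGA → Tm = 82°C (≥ 81°C)
Since every base adds ≥2°C, Tm only increases with n, so the threshold is first crossed at n = 26.

n = 26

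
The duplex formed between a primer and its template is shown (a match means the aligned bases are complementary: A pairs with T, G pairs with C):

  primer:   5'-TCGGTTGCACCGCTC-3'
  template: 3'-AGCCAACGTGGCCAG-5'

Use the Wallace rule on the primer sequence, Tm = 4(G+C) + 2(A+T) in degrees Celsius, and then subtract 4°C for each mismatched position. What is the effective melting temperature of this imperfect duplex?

Primer base counts: A=1, T=4, G=4, C=6 → A+T=5, G+C=10
Perfect-match Tm = 2(5) + 4(10) = 10 + 40 = 50°C
Mismatches (positions where the bases are not complementary): 1 (at position 13)
Effective Tm = 50 − 1×4 = 50 − 4 = 46°C

46°C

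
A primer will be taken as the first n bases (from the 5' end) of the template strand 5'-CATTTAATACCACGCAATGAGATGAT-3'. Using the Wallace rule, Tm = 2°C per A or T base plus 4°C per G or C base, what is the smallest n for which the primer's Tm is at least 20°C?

n = 9

First 8 bases: CATTTAAT → Tm = 18°C (< 20°C)
First 9 bases: CATTTAATA → Tm = 20°C (≥ 20°C)
Since every base adds ≥2°C, Tm only increases with n, so the threshold is first crossed at n = 9.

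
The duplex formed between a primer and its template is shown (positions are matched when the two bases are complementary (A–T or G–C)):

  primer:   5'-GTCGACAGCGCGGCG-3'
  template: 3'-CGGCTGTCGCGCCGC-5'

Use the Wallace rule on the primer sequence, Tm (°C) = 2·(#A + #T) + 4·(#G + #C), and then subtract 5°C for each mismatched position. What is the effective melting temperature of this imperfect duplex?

49°C

Primer base counts: A=2, T=1, G=7, C=5 → A+T=3, G+C=12
Perfect-match Tm = 2(3) + 4(12) = 6 + 48 = 54°C
Mismatches (positions where the bases are not complementary): 1 (at position 2)
Effective Tm = 54 − 1×5 = 54 − 5 = 49°C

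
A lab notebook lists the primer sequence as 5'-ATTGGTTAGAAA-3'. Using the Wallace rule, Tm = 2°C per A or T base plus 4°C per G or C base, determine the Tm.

30°C

Base counts: C=0, A=5, G=3, T=4
So N_AT = 9 and N_GC = 3.
Tm = 2(9) + 4(3) = 18 + 12 = 30°C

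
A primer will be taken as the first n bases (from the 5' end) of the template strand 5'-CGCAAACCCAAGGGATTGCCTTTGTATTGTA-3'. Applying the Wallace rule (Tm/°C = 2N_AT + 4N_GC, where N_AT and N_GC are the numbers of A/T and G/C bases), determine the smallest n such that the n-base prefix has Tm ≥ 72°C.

n = 24

First 23 bases: CGCAAACCCAAGGGATTGCCTTT → Tm = 70°C (< 72°C)
First 24 bases: CGCAAACCCAAGGGATTGCCTTTG → Tm = 74°C (≥ 72°C)
Each additional base adds 2°C (A/T) or 4°C (G/C), so Tm is non-decreasing in n; n = 24 is the first length to reach 72°C.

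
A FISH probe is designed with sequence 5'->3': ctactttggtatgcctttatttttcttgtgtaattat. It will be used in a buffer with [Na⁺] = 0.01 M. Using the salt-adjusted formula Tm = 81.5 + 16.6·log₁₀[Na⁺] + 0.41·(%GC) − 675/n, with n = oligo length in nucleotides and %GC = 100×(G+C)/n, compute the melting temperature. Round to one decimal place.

41.1°C

Length n = 37. Base counts: T=21, A=6, C=5, G=5
G+C = 10, so %GC = 10/37 × 100 = 27.027%
Salt term: 16.6 × (-2) = -33.2
GC term: 0.41 × 27.027 = 11.081; length term: −675/37 = −18.243
Tm = 81.5 + (-33.2) + 11.081 − 18.243 = 41.138 → 41.1°C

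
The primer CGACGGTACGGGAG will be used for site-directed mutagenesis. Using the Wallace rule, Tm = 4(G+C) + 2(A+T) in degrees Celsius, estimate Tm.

48°C

Scanning the sequence gives G=7, A=3, C=3, T=1.
AT pairs contribute 4, GC pairs contribute 10.
Tm = 4·10 + 2·4 = 40 + 8 = 48°C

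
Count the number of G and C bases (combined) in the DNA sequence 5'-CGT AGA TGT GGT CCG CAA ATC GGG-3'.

Counting bases: G=9, C=5, A=5, T=5
Total G or C: 9 + 5 = 14

14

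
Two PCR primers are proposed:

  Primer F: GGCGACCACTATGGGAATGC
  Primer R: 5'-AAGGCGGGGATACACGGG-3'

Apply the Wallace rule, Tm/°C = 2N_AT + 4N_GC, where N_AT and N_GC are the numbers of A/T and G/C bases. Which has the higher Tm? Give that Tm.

Primer F: A+T=8, G+C=12 → Tm = 2(8)+4(12) = 64°C
Primer R: A+T=6, G+C=12 → Tm = 2(6)+4(12) = 60°C
64°C vs 60°C → primer F is higher.

Primer F, 64°C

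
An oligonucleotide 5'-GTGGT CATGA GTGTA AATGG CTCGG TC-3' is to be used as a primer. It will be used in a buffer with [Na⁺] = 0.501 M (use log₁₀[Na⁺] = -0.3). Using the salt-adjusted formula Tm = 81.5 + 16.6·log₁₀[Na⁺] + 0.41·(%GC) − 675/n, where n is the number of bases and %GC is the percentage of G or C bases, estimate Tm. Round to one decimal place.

72.8°C

Length n = 27. Base counts: C=4, A=5, T=8, G=10
G+C = 14, so %GC = 14/27 × 100 = 51.852%
Salt term: 16.6 × (-0.3) = -4.98
GC term: 0.41 × 51.852 = 21.259; length term: −675/27 = −25
Tm = 81.5 + (-4.98) + 21.259 − 25 = 72.779 → 72.8°C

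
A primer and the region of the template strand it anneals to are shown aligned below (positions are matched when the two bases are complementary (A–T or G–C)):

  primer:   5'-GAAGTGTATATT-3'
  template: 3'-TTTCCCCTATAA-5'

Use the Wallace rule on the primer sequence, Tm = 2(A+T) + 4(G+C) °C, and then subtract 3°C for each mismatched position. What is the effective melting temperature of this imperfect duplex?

Primer base counts: A=4, T=5, G=3, C=0 → A+T=9, G+C=3
Perfect-match Tm = 2(9) + 4(3) = 18 + 12 = 30°C
Mismatches (positions where the bases are not complementary): 3 (at positions 1, 5, 7)
Effective Tm = 30 − 3×3 = 30 − 9 = 21°C

21°C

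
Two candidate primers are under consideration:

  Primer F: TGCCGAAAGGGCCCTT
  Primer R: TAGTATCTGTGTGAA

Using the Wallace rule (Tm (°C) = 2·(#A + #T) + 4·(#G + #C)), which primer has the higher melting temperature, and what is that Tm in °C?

Primer F, 52°C

Primer F: A+T=6, G+C=10 → Tm = 2(6)+4(10) = 52°C
Primer R: A+T=10, G+C=5 → Tm = 2(10)+4(5) = 40°C
52°C vs 40°C → primer F is higher.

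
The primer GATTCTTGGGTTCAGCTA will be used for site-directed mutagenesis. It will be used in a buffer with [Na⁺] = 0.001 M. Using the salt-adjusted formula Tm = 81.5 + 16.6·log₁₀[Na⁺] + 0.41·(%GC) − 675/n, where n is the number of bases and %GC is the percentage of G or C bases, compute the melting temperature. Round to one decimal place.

Length n = 18. Base counts: C=3, A=3, T=7, G=5
G+C = 8, so %GC = 8/18 × 100 = 44.444%
Salt term: 16.6 × (-3) = -49.8
GC term: 0.41 × 44.444 = 18.222; length term: −675/18 = −37.5
Tm = 81.5 + (-49.8) + 18.222 − 37.5 = 12.422 → 12.4°C

12.4°C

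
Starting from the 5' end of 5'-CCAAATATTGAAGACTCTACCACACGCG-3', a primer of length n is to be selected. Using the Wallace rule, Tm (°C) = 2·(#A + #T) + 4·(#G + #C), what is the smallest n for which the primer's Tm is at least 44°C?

First 16 bases: CCAAATATTGAAGACT → Tm = 42°C (< 44°C)
First 17 bases: CCAAATATTGAAGACTC → Tm = 46°C (≥ 44°C)
Each additional base adds 2°C (A/T) or 4°C (G/C), so Tm is non-decreasing in n; n = 17 is the first length to reach 44°C.

n = 17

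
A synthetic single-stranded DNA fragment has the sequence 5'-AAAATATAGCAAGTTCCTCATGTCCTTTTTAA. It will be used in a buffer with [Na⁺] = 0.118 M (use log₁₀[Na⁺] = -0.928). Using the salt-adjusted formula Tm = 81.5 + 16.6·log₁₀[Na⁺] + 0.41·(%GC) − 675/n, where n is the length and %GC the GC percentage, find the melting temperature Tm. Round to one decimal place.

56.5°C

Length n = 32. Counting bases: G=3, T=12, A=11, C=6
G+C = 9, so %GC = 9/32 × 100 = 28.125%
Salt term: 16.6 × (-0.928) = -15.405
GC term: 0.41 × 28.125 = 11.531; length term: −675/32 = −21.094
Tm = 81.5 + (-15.405) + 11.531 − 21.094 = 56.532 → 56.5°C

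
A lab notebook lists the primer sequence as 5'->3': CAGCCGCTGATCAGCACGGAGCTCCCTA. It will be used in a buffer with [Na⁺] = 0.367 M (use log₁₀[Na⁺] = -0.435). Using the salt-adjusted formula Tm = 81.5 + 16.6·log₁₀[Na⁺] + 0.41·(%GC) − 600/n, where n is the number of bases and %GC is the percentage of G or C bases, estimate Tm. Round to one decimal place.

Length n = 28. Scanning the sequence gives A=6, C=11, T=4, G=7.
G+C = 18, so %GC = 18/28 × 100 = 64.286%
Salt term: 16.6 × (-0.435) = -7.221
GC term: 0.41 × 64.286 = 26.357; length term: −600/28 = −21.429
Tm = 81.5 + (-7.221) + 26.357 − 21.429 = 79.207 → 79.2°C

79.2°C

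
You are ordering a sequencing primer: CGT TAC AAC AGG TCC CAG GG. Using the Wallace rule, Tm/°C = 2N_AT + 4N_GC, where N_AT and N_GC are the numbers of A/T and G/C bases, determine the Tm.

64°C

Counting bases: G=6, T=3, A=5, C=6
So N_AT = 8 and N_GC = 12.
Tm = 4·12 + 2·8 = 48 + 16 = 64°C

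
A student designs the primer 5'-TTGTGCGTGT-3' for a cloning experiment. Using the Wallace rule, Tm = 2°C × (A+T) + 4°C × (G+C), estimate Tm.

Scanning the sequence gives C=1, T=5, G=4, A=0.
AT pairs contribute 5, GC pairs contribute 5.
Tm = 2(5) + 4(5) = 10 + 20 = 30°C

30°C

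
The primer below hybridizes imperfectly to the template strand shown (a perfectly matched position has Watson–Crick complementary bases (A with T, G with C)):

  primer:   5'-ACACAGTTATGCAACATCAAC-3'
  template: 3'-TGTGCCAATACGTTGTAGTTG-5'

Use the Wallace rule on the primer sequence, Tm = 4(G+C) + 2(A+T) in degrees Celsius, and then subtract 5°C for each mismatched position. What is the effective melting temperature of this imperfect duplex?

Primer base counts: A=9, T=4, G=2, C=6 → A+T=13, G+C=8
Perfect-match Tm = 2(13) + 4(8) = 26 + 32 = 58°C
Mismatches (positions where the bases are not complementary): 1 (at position 5)
Effective Tm = 58 − 1×5 = 58 − 5 = 53°C

53°C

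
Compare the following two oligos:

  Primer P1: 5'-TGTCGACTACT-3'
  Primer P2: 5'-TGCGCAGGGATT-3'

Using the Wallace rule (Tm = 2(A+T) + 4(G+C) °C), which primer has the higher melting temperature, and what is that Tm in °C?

Primer P2, 38°C

Primer P1: A+T=6, G+C=5 → Tm = 2(6)+4(5) = 32°C
Primer P2: A+T=5, G+C=7 → Tm = 2(5)+4(7) = 38°C
32°C vs 38°C → primer P2 is higher.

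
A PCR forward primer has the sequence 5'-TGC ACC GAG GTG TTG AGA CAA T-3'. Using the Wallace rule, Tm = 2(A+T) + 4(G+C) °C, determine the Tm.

Counting bases: A=6, C=4, T=5, G=7
AT pairs contribute 11, GC pairs contribute 11.
Tm = 2(11) + 4(11) = 22 + 44 = 66°C

66°C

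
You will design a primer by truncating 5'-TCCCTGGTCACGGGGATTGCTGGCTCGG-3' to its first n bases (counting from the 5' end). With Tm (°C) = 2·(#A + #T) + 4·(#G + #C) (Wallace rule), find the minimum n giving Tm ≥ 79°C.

n = 24

First 23 bases: TCCCTGGTCACGGGGATTGCTGG → Tm = 76°C (< 79°C)
First 24 bases: TCCCTGGTCACGGGGATTGCTGGC → Tm = 80°C (≥ 79°C)
Each additional base adds 2°C (A/T) or 4°C (G/C), so Tm is non-decreasing in n; n = 24 is the first length to reach 79°C.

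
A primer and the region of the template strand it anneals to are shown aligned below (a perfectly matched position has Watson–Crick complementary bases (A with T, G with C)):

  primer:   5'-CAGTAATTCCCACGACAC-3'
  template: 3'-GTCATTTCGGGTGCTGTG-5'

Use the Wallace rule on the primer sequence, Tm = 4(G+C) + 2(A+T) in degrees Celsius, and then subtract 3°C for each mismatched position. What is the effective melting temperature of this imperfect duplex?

Primer base counts: A=6, T=3, G=2, C=7 → A+T=9, G+C=9
Perfect-match Tm = 2(9) + 4(9) = 18 + 36 = 54°C
Mismatches (positions where the bases are not complementary): 2 (at positions 7, 8)
Effective Tm = 54 − 2×3 = 54 − 6 = 48°C

48°C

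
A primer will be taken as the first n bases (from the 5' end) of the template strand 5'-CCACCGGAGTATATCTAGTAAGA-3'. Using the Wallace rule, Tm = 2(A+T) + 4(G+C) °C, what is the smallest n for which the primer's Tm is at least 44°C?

First 14 bases: CCACCGGAGTATAT → Tm = 42°C (< 44°C)
First 15 bases: CCACCGGAGTATATC → Tm = 46°C (≥ 44°C)
Each additional base adds 2°C (A/T) or 4°C (G/C), so Tm is non-decreasing in n; n = 15 is the first length to reach 44°C.

n = 15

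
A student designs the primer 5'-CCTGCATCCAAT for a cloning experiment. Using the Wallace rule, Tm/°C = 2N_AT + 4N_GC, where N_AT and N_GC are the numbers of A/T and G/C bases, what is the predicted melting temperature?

G=1, C=5, A=3, T=3
So N_AT = 6 and N_GC = 6.
Tm = 2×6 + 4×6 = 36°C

36°C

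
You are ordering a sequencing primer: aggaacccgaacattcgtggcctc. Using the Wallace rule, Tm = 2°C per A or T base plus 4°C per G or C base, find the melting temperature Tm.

76°C

Scanning the sequence gives C=8, T=4, G=6, A=6.
So N_AT = 10 and N_GC = 14.
Tm = 2×10 + 4×14 = 76°C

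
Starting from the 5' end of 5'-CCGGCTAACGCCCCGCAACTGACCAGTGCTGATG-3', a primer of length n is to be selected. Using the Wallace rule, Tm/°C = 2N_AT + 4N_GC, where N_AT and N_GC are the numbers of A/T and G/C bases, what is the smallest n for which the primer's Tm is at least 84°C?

First 24 bases: CCGGCTAACGCCCCGCAACTGACC → Tm = 82°C (< 84°C)
First 25 bases: CCGGCTAACGCCCCGCAACTGACCA → Tm = 84°C (≥ 84°C)
Since every base adds ≥2°C, Tm only increases with n, so the threshold is first crossed at n = 25.

n = 25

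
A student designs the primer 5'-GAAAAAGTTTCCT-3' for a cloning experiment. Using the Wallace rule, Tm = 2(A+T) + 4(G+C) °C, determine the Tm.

34°C

A=5, G=2, C=2, T=4
A+T = 9, G+C = 4
Tm = 2(9) + 4(4) = 18 + 16 = 34°C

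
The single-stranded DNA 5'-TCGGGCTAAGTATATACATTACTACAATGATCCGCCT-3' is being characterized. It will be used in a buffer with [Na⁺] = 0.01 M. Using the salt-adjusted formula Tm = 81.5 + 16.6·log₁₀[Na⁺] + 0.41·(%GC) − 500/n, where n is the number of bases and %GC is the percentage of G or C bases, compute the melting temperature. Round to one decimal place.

Length n = 37. T=11, A=11, C=9, G=6
G+C = 15, so %GC = 15/37 × 100 = 40.541%
Salt term: 16.6 × (-2) = -33.2
GC term: 0.41 × 40.541 = 16.622; length term: −500/37 = −13.514
Tm = 81.5 + (-33.2) + 16.622 − 13.514 = 51.408 → 51.4°C

51.4°C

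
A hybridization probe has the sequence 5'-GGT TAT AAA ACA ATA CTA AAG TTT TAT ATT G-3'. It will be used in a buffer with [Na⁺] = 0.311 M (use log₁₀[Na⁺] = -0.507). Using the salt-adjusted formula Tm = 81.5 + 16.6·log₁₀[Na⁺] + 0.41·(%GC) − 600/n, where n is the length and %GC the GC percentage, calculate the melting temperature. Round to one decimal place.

61.7°C

Length n = 31. Scanning the sequence gives T=12, G=4, C=2, A=13.
G+C = 6, so %GC = 6/31 × 100 = 19.355%
Salt term: 16.6 × (-0.507) = -8.416
GC term: 0.41 × 19.355 = 7.936; length term: −600/31 = −19.355
Tm = 81.5 + (-8.416) + 7.936 − 19.355 = 61.665 → 61.7°C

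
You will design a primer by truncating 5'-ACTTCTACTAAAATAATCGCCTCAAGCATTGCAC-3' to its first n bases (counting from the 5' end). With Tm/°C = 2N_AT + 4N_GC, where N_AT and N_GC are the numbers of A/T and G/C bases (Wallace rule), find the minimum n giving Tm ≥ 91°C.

First 33 bases: ACTTCTACTAAAATAATCGCCTCAAGCATTGCA → Tm = 90°C (< 91°C)
First 34 bases: ACTTCTACTAAAATAATCGCCTCAAGCATTGCAC → Tm = 94°C (≥ 91°C)
Each additional base adds 2°C (A/T) or 4°C (G/C), so Tm is non-decreasing in n; n = 34 is the first length to reach 91°C.

n = 34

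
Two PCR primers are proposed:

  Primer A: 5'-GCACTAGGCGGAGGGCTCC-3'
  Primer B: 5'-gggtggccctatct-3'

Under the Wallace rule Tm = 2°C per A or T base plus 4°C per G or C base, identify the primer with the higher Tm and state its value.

Primer A, 66°C

Primer A: A+T=5, G+C=14 → Tm = 2(5)+4(14) = 66°C
Primer B: A+T=5, G+C=9 → Tm = 2(5)+4(9) = 46°C
66°C vs 46°C → primer A is higher.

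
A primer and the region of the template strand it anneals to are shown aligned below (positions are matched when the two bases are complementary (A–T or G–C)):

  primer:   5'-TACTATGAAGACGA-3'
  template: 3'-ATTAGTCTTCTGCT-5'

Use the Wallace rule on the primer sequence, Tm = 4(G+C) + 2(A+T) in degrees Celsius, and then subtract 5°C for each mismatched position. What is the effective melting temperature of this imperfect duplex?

23°C

Primer base counts: A=6, T=3, G=3, C=2 → A+T=9, G+C=5
Perfect-match Tm = 2(9) + 4(5) = 18 + 20 = 38°C
Mismatches (positions where the bases are not complementary): 3 (at positions 3, 5, 6)
Effective Tm = 38 − 3×5 = 38 − 15 = 23°C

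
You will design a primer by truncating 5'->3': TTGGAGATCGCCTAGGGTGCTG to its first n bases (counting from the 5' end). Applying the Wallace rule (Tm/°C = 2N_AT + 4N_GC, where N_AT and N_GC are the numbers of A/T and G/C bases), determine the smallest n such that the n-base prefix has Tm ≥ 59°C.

First 18 bases: TTGGAGATCGCCTAGGGT → Tm = 56°C (< 59°C)
First 19 bases: TTGGAGATCGCCTAGGGTG → Tm = 60°C (≥ 59°C)
Each additional base adds 2°C (A/T) or 4°C (G/C), so Tm is non-decreasing in n; n = 19 is the first length to reach 59°C.

n = 19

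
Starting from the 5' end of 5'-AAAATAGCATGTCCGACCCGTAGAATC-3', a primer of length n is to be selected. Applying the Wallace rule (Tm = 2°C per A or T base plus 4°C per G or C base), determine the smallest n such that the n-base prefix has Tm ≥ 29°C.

First 11 bases: AAAATAGCATG → Tm = 28°C (< 29°C)
First 12 bases: AAAATAGCATGT → Tm = 30°C (≥ 29°C)
Since every base adds ≥2°C, Tm only increases with n, so the threshold is first crossed at n = 12.

n = 12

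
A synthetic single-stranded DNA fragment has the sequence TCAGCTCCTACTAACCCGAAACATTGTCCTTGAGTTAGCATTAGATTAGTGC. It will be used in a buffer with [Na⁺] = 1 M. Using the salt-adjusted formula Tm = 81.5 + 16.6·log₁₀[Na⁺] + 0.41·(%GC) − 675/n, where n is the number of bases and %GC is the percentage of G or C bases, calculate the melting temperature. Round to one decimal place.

Length n = 52. Scanning the sequence gives C=13, G=9, A=14, T=16.
G+C = 22, so %GC = 22/52 × 100 = 42.308%
Salt term: 16.6 × (0) = 0
GC term: 0.41 × 42.308 = 17.346; length term: −675/52 = −12.981
Tm = 81.5 + (0) + 17.346 − 12.981 = 85.865 → 85.9°C

85.9°C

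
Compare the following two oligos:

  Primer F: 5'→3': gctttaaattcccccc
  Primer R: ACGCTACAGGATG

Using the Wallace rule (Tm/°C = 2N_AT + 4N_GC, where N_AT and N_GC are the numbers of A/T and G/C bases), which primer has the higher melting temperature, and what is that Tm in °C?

Primer F: A+T=8, G+C=8 → Tm = 2(8)+4(8) = 48°C
Primer R: A+T=6, G+C=7 → Tm = 2(6)+4(7) = 40°C
48°C vs 40°C → primer F is higher.

Primer F, 48°C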